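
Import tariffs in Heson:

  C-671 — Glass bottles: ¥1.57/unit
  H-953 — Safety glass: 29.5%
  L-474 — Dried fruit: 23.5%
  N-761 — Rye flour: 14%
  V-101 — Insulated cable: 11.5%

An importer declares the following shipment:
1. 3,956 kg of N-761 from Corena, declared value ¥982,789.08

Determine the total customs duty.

Line 1 (N-761, Corena, 3,956 kg, ¥982,789.08):
Base rate for N-761 is 14%.
Duty = ¥982,789.08 × 14% = ¥137,590.47.

¥137,590.47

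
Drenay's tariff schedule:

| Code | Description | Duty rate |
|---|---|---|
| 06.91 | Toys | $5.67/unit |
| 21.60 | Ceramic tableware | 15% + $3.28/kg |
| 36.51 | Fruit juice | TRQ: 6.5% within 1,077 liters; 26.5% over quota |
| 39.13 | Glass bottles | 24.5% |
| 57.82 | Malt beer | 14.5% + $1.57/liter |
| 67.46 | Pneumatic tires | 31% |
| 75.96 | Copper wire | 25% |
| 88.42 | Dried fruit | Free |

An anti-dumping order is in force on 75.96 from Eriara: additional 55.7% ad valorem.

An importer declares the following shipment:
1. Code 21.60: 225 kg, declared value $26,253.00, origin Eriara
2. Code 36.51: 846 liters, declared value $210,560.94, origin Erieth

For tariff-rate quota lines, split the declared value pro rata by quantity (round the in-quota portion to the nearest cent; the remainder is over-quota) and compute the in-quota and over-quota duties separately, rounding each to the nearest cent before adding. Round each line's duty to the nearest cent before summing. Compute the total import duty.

Line 1 (21.60, Eriara, 225 kg, $26,253.00):
Base rate for 21.60 is 15% + $3.28/kg.
Duty = $26,253.00 × 15% + 225 × $3.28 = $4,675.95.
Line 2 (36.51, Erieth, 846 liters, $210,560.94):
Code 36.51 is under a tariff-rate quota (threshold 1,077 liters). Quantity 846 liters is within the quota, so the in-quota rate 6.5% applies to the full value.
Duty = $210,560.94 × 6.5% = $13,686.46.
Total = $4,675.95 + $13,686.46 = $18,362.41.

$18,362.41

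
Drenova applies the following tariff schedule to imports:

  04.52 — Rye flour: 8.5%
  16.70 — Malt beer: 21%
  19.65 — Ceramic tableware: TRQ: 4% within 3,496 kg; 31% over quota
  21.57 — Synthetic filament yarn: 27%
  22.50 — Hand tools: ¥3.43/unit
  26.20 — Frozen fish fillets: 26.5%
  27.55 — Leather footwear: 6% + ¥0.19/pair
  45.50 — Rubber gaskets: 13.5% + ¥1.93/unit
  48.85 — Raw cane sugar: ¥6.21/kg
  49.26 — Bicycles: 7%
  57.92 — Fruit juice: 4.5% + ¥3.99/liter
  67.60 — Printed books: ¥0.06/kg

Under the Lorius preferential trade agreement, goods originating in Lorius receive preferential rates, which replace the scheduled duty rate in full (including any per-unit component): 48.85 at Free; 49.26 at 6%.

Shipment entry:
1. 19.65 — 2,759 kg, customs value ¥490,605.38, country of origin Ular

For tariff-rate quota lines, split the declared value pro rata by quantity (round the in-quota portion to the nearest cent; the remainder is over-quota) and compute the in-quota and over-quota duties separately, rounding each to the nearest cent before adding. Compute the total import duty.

Line 1 (19.65, Ular, 2,759 kg, ¥490,605.38):
Code 19.65 is under a tariff-rate quota (threshold 3,496 kg). Quantity 2,759 kg is within the quota, so the in-quota rate 4% applies to the full value.
Duty = ¥490,605.38 × 4% = ¥19,624.22.

¥19,624.22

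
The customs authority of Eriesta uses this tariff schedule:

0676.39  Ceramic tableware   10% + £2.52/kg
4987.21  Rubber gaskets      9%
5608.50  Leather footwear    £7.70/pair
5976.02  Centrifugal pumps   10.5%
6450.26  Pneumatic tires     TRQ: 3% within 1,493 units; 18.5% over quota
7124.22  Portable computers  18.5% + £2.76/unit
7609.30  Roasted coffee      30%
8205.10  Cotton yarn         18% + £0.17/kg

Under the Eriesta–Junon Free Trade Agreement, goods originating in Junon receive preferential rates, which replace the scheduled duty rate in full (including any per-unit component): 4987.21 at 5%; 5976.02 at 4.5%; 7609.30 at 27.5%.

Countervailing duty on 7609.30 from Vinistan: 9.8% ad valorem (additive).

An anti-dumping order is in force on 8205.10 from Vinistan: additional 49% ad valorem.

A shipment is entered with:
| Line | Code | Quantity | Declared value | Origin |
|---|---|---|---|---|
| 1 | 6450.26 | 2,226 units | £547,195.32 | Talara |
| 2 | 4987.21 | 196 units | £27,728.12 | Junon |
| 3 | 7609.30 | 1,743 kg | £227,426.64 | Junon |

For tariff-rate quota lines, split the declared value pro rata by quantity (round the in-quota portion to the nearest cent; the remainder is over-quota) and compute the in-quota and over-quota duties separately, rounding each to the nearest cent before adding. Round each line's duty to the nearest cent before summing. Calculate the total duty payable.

Line 1 (6450.26, Talara, 2,226 units, £547,195.32):
Code 6450.26 is under a tariff-rate quota (threshold 1,493 units). In-quota: 1,493 units at 3%; over-quota: 733 units at 18.5%.
Pro-rata value split: in-quota = £547,195.32 × 1,493/2,226 = £367,009.26; over-quota = £547,195.32 − £367,009.26 = £180,186.06.
In-quota duty = £367,009.26 × 3% = £11,010.28. Over-quota duty = £180,186.06 × 18.5% = £33,334.42.
Line duty = £11,010.28 + £33,334.42 = £44,344.70.
Line 2 (4987.21, Junon, 196 units, £27,728.12):
Base rate for 4987.21 is 9%.
Origin Junon qualifies under the Eriesta–Junon agreement and 4987.21 is covered: preferential rate 5% applies instead.
Duty = £27,728.12 × 5% = £1,386.41.
Line 3 (7609.30, Junon, 1,743 kg, £227,426.64):
Base rate for 7609.30 is 30%.
Origin Junon qualifies under the Eriesta–Junon agreement and 7609.30 is covered: preferential rate 27.5% applies instead.
The additional-duty order on 7609.30 targets Vinistan, not Junon; it does not apply.
Duty = £227,426.64 × 27.5% = £62,542.33.
Total = £44,344.70 + £1,386.41 + £62,542.33 = £108,273.44.

£108,273.44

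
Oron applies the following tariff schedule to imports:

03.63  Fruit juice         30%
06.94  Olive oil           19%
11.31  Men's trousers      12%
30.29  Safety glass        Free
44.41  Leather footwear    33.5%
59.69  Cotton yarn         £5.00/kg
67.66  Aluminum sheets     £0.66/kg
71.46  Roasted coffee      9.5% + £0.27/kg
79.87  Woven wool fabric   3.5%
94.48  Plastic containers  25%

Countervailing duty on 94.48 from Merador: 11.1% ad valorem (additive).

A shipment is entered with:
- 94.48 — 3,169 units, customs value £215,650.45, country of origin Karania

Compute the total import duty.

£53,912.61

Line 1 (94.48, Karania, 3,169 units, £215,650.45):
Base rate for 94.48 is 25%.
The additional-duty order on 94.48 targets Merador, not Karania; it does not apply.
Duty = £215,650.45 × 25% = £53,912.61.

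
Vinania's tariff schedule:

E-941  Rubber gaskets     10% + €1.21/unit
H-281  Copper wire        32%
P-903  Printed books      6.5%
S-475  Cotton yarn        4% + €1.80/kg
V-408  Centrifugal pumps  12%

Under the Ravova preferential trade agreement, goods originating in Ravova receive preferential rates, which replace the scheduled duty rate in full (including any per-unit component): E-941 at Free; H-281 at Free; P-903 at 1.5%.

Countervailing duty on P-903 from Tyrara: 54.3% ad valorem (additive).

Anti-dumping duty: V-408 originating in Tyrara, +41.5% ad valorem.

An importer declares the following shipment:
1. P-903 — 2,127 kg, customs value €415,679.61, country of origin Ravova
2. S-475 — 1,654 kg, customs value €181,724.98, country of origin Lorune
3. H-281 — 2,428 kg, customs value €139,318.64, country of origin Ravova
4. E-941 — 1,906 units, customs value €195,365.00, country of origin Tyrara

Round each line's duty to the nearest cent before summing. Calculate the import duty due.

Line 1 (P-903, Ravova, 2,127 kg, €415,679.61):
Base rate for P-903 is 6.5%.
Origin Ravova qualifies under the Vinania–Ravova agreement and P-903 is covered: preferential rate 1.5% applies instead.
The additional-duty order on P-903 targets Tyrara, not Ravova; it does not apply.
Duty = €415,679.61 × 1.5% = €6,235.19.
Line 2 (S-475, Lorune, 1,654 kg, €181,724.98):
Base rate for S-475 is 4% + €1.80/kg.
Duty = €181,724.98 × 4% + 1,654 × €1.80 = €10,246.20.
Line 3 (H-281, Ravova, 2,428 kg, €139,318.64):
Base rate for H-281 is 32%.
Origin Ravova qualifies under the Vinania–Ravova agreement and H-281 is covered: preferential rate Free applies instead.
Duty = €139,318.64 × 0% = €0.00.
Line 4 (E-941, Tyrara, 1,906 units, €195,365.00):
Base rate for E-941 is 10% + €1.21/unit.
E-941 has an FTA preferential rate, but origin Tyrara is not Ravova; base rate stands.
Duty = €195,365.00 × 10% + 1,906 × €1.21 = €21,842.76.
Total = €6,235.19 + €10,246.20 + €0.00 + €21,842.76 = €38,324.15.

€38,324.15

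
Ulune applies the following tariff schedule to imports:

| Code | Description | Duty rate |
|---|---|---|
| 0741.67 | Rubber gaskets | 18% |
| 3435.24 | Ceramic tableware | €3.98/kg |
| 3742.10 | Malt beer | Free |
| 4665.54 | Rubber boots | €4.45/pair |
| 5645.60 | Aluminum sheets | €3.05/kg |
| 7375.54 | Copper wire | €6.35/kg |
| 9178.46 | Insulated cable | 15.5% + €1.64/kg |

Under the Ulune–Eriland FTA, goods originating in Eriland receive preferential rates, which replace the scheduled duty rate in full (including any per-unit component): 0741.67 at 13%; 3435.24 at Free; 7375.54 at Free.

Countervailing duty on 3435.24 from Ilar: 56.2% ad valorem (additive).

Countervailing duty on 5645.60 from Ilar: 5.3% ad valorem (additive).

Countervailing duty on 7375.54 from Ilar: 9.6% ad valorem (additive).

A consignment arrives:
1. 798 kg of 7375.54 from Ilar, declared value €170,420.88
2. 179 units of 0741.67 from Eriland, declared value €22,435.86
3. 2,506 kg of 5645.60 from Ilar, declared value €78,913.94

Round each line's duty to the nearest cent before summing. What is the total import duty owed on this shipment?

Line 1 (7375.54, Ilar, 798 kg, €170,420.88):
Base rate for 7375.54 is €6.35/kg.
7375.54 has an FTA preferential rate, but origin Ilar is not Eriland; base rate stands.
Additional duty on 7375.54 from Ilar: +9.6% ad valorem. Applied ad valorem rate = 9.6%.
Duty = €170,420.88 × 9.6% + 798 × €6.35 = €21,427.70.
Line 2 (0741.67, Eriland, 179 units, €22,435.86):
Base rate for 0741.67 is 18%.
Origin Eriland qualifies under the Ulune–Eriland agreement and 0741.67 is covered: preferential rate 13% applies instead.
Duty = €22,435.86 × 13% = €2,916.66.
Line 3 (5645.60, Ilar, 2,506 kg, €78,913.94):
Base rate for 5645.60 is €3.05/kg.
Additional duty on 5645.60 from Ilar: +5.3% ad valorem. Applied ad valorem rate = 5.3%.
Duty = €78,913.94 × 5.3% + 2,506 × €3.05 = €11,825.74.
Total = €21,427.70 + €2,916.66 + €11,825.74 = €36,170.10.

€36,170.10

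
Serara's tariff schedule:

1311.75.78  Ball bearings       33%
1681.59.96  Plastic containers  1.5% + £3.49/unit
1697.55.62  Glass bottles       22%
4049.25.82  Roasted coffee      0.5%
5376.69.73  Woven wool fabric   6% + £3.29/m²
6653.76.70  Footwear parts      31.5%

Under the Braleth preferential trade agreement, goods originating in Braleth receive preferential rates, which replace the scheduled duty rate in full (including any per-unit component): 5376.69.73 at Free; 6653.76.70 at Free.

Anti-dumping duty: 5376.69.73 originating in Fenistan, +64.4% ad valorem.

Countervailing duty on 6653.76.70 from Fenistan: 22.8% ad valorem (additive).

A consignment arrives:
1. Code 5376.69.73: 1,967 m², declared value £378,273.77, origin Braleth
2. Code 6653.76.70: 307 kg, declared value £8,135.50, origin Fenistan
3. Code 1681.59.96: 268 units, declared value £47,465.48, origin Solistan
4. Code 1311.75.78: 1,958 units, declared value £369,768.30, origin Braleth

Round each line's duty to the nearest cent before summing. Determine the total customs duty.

Line 1 (5376.69.73, Braleth, 1,967 m², £378,273.77):
Base rate for 5376.69.73 is 6% + £3.29/m².
Origin Braleth qualifies under the Serara–Braleth agreement and 5376.69.73 is covered: preferential rate Free applies instead.
The additional-duty order on 5376.69.73 targets Fenistan, not Braleth; it does not apply.
Duty = £378,273.77 × 0% = £0.00.
Line 2 (6653.76.70, Fenistan, 307 kg, £8,135.50):
Base rate for 6653.76.70 is 31.5%.
6653.76.70 has an FTA preferential rate, but origin Fenistan is not Braleth; base rate stands.
Additional duty on 6653.76.70 from Fenistan: +22.8%. Applied ad valorem rate: 31.5% + 22.8% = 54.3%.
Duty = £8,135.50 × 54.3% = £4,417.58.
Line 3 (1681.59.96, Solistan, 268 units, £47,465.48):
Base rate for 1681.59.96 is 1.5% + £3.49/unit.
Duty = £47,465.48 × 1.5% + 268 × £3.49 = £1,647.30.
Line 4 (1311.75.78, Braleth, 1,958 units, £369,768.30):
Base rate for 1311.75.78 is 33%.
Origin Braleth is the FTA partner but 1311.75.78 is not on the preference list; base rate stands.
Duty = £369,768.30 × 33% = £122,023.54.
Total = £0.00 + £4,417.58 + £1,647.30 + £122,023.54 = £128,088.42.

£128,088.42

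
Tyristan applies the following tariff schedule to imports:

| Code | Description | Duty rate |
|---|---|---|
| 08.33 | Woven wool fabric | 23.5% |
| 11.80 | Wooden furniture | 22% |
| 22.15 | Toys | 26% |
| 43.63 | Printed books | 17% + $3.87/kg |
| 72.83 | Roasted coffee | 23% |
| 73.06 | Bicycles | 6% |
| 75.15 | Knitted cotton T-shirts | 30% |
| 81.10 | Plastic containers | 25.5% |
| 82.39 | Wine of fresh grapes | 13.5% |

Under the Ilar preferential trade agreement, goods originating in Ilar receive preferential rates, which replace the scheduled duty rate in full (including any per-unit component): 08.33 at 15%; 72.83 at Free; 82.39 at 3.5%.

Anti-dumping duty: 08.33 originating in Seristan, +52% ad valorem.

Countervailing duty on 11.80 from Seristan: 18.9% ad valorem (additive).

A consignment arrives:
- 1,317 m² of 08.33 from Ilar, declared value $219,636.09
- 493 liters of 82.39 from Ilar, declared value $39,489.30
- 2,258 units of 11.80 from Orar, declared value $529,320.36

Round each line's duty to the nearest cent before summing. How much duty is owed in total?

$150,778.02

Line 1 (08.33, Ilar, 1,317 m², $219,636.09):
Base rate for 08.33 is 23.5%.
Origin Ilar qualifies under the Tyristan–Ilar agreement and 08.33 is covered: preferential rate 15% applies instead.
The additional-duty order on 08.33 targets Seristan, not Ilar; it does not apply.
Duty = $219,636.09 × 15% = $32,945.41.
Line 2 (82.39, Ilar, 493 liters, $39,489.30):
Base rate for 82.39 is 13.5%.
Origin Ilar qualifies under the Tyristan–Ilar agreement and 82.39 is covered: preferential rate 3.5% applies instead.
Duty = $39,489.30 × 3.5% = $1,382.13.
Line 3 (11.80, Orar, 2,258 units, $529,320.36):
Base rate for 11.80 is 22%.
The additional-duty order on 11.80 targets Seristan, not Orar; it does not apply.
Duty = $529,320.36 × 22% = $116,450.48.
Total = $32,945.41 + $1,382.13 + $116,450.48 = $150,778.02.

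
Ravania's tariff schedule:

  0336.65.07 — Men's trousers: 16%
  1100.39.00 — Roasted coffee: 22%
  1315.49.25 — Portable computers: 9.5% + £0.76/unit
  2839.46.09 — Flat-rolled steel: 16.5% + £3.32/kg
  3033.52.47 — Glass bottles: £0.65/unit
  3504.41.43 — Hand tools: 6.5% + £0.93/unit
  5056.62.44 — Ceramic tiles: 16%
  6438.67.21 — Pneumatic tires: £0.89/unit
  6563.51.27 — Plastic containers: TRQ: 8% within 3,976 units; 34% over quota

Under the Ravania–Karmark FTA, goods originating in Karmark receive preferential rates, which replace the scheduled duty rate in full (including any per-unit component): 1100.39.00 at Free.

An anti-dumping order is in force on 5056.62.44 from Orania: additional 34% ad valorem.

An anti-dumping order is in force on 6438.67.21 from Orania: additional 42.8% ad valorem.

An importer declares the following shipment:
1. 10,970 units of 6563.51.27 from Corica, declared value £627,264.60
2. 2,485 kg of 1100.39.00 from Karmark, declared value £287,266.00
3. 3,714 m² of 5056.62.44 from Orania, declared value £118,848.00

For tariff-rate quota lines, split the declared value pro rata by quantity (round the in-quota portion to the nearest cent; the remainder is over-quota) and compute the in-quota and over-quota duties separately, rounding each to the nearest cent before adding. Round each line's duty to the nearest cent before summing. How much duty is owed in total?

Line 1 (6563.51.27, Corica, 10,970 units, £627,264.60):
Code 6563.51.27 is under a tariff-rate quota (threshold 3,976 units). In-quota: 3,976 units at 8%; over-quota: 6,994 units at 34%.
Pro-rata value split: in-quota = £627,264.60 × 3,976/10,970 = £227,347.68; over-quota = £627,264.60 − £227,347.68 = £399,916.92.
In-quota duty = £227,347.68 × 8% = £18,187.81. Over-quota duty = £399,916.92 × 34% = £135,971.75.
Line duty = £18,187.81 + £135,971.75 = £154,159.56.
Line 2 (1100.39.00, Karmark, 2,485 kg, £287,266.00):
Base rate for 1100.39.00 is 22%.
Origin Karmark qualifies under the Ravania–Karmark agreement and 1100.39.00 is covered: preferential rate Free applies instead.
Duty = £287,266.00 × 0% = £0.00.
Line 3 (5056.62.44, Orania, 3,714 m², £118,848.00):
Base rate for 5056.62.44 is 16%.
Additional duty on 5056.62.44 from Orania: +34%. Applied ad valorem rate: 16% + 34% = 50%.
Duty = £118,848.00 × 50% = £59,424.00.
Total = £154,159.56 + £0.00 + £59,424.00 = £213,583.56.

£213,583.56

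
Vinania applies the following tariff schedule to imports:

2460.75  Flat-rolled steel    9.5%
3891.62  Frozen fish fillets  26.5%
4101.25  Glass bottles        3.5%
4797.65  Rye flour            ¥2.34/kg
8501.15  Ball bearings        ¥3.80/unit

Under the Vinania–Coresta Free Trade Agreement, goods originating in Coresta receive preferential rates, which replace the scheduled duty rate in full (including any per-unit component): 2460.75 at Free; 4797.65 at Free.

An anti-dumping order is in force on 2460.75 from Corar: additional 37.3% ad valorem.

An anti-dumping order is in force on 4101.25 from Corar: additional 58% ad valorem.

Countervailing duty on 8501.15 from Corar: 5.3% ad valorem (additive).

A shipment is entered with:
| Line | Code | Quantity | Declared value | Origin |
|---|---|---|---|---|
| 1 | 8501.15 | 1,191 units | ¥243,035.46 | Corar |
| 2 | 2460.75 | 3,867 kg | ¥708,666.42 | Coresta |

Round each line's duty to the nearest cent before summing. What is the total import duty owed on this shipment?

Line 1 (8501.15, Corar, 1,191 units, ¥243,035.46):
Base rate for 8501.15 is ¥3.80/unit.
Additional duty on 8501.15 from Corar: +5.3% ad valorem. Applied ad valorem rate = 5.3%.
Duty = ¥243,035.46 × 5.3% + 1,191 × ¥3.80 = ¥17,406.68.
Line 2 (2460.75, Coresta, 3,867 kg, ¥708,666.42):
Base rate for 2460.75 is 9.5%.
Origin Coresta qualifies under the Vinania–Coresta agreement and 2460.75 is covered: preferential rate Free applies instead.
The additional-duty order on 2460.75 targets Corar, not Coresta; it does not apply.
Duty = ¥708,666.42 × 0% = ¥0.00.
Total = ¥17,406.68 + ¥0.00 = ¥17,406.68.

¥17,406.68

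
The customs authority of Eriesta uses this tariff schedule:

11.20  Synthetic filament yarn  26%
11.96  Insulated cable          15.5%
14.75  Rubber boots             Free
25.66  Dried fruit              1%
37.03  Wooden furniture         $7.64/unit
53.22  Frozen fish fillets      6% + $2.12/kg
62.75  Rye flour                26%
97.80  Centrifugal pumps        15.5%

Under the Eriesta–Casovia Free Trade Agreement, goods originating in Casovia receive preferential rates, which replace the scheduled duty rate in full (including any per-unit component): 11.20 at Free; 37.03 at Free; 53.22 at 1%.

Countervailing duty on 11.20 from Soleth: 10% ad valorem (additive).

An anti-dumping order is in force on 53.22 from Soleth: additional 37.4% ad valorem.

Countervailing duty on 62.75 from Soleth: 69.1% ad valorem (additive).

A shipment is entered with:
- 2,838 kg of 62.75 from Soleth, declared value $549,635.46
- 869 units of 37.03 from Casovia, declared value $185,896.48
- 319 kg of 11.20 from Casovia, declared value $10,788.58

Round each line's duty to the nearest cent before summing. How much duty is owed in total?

$522,703.32

Line 1 (62.75, Soleth, 2,838 kg, $549,635.46):
Base rate for 62.75 is 26%.
Additional duty on 62.75 from Soleth: +69.1%. Applied ad valorem rate: 26% + 69.1% = 95.1%.
Duty = $549,635.46 × 95.1% = $522,703.32.
Line 2 (37.03, Casovia, 869 units, $185,896.48):
Base rate for 37.03 is $7.64/unit.
Origin Casovia qualifies under the Eriesta–Casovia agreement and 37.03 is covered: preferential rate Free applies instead.
Duty = $185,896.48 × 0% = $0.00.
Line 3 (11.20, Casovia, 319 kg, $10,788.58):
Base rate for 11.20 is 26%.
Origin Casovia qualifies under the Eriesta–Casovia agreement and 11.20 is covered: preferential rate Free applies instead.
The additional-duty order on 11.20 targets Soleth, not Casovia; it does not apply.
Duty = $10,788.58 × 0% = $0.00.
Total = $522,703.32 + $0.00 + $0.00 = $522,703.32.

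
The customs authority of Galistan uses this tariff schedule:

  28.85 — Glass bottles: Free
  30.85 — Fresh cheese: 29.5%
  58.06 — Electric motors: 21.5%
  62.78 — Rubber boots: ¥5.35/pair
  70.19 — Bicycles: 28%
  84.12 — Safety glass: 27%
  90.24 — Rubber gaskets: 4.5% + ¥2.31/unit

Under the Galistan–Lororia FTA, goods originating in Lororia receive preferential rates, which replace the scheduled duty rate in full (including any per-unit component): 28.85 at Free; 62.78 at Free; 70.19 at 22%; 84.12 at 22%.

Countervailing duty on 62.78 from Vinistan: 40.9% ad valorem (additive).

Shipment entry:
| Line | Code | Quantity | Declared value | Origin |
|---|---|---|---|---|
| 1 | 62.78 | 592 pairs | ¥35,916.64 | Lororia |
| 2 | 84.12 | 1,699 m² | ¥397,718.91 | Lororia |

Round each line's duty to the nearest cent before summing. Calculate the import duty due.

Line 1 (62.78, Lororia, 592 pairs, ¥35,916.64):
Base rate for 62.78 is ¥5.35/pair.
Origin Lororia qualifies under the Galistan–Lororia agreement and 62.78 is covered: preferential rate Free applies instead.
The additional-duty order on 62.78 targets Vinistan, not Lororia; it does not apply.
Duty = ¥35,916.64 × 0% = ¥0.00.
Line 2 (84.12, Lororia, 1,699 m², ¥397,718.91):
Base rate for 84.12 is 27%.
Origin Lororia qualifies under the Galistan–Lororia agreement and 84.12 is covered: preferential rate 22% applies instead.
Duty = ¥397,718.91 × 22% = ¥87,498.16.
Total = ¥0.00 + ¥87,498.16 = ¥87,498.16.

¥87,498.16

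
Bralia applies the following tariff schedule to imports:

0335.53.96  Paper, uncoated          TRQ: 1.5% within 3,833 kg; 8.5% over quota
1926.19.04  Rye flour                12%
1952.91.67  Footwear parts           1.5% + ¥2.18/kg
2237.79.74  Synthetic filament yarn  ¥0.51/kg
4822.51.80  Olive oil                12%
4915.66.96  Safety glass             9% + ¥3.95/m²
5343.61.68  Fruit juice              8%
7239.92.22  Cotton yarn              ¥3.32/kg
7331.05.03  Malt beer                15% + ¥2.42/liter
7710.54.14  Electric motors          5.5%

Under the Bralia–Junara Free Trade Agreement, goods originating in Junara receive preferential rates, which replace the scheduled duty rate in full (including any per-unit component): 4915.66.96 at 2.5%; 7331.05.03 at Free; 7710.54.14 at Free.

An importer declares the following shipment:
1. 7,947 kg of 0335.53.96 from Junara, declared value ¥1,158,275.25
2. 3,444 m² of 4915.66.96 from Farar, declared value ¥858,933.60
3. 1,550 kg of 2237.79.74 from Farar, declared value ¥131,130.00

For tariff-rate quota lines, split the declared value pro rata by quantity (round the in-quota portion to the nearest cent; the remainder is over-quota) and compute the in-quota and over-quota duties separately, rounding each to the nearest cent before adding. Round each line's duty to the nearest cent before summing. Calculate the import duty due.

Line 1 (0335.53.96, Junara, 7,947 kg, ¥1,158,275.25):
Code 0335.53.96 is under a tariff-rate quota (threshold 3,833 kg). In-quota: 3,833 kg at 1.5%; over-quota: 4,114 kg at 8.5%.
Pro-rata value split: in-quota = ¥1,158,275.25 × 3,833/7,947 = ¥558,659.75; over-quota = ¥1,158,275.25 − ¥558,659.75 = ¥599,615.50.
In-quota duty = ¥558,659.75 × 1.5% = ¥8,379.90. Over-quota duty = ¥599,615.50 × 8.5% = ¥50,967.32.
Line duty = ¥8,379.90 + ¥50,967.32 = ¥59,347.22.
Line 2 (4915.66.96, Farar, 3,444 m², ¥858,933.60):
Base rate for 4915.66.96 is 9% + ¥3.95/m².
4915.66.96 has an FTA preferential rate, but origin Farar is not Junara; base rate stands.
Duty = ¥858,933.60 × 9% + 3,444 × ¥3.95 = ¥90,907.82.
Line 3 (2237.79.74, Farar, 1,550 kg, ¥131,130.00):
Base rate for 2237.79.74 is ¥0.51/kg.
Duty = 1,550 × ¥0.51 = ¥790.50.
Total = ¥59,347.22 + ¥90,907.82 + ¥790.50 = ¥151,045.54.

¥151,045.54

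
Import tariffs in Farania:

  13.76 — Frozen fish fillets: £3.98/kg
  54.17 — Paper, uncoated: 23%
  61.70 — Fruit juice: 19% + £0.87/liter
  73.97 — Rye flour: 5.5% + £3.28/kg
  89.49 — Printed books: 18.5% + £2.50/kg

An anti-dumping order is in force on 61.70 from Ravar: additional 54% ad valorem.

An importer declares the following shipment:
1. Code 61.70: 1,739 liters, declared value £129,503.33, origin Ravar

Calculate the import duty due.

£96,050.36

Line 1 (61.70, Ravar, 1,739 liters, £129,503.33):
Base rate for 61.70 is 19% + £0.87/liter.
Additional duty on 61.70 from Ravar: +54%. Applied ad valorem rate: 19% + 54% = 73%.
Duty = £129,503.33 × 73% + 1,739 × £0.87 = £96,050.36.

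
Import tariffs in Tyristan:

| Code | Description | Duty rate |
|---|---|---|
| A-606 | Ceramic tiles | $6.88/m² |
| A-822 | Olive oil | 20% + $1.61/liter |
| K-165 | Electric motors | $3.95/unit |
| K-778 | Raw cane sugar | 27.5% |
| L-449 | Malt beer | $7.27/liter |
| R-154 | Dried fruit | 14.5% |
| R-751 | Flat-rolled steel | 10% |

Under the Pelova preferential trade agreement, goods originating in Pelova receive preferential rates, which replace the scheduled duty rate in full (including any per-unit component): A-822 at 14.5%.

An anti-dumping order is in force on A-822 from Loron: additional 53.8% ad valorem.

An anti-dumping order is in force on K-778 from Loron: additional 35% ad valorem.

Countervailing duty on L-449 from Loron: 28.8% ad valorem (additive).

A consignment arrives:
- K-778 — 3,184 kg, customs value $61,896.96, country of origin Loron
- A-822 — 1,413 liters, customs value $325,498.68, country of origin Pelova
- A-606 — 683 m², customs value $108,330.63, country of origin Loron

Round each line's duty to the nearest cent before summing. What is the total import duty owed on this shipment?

Line 1 (K-778, Loron, 3,184 kg, $61,896.96):
Base rate for K-778 is 27.5%.
Additional duty on K-778 from Loron: +35%. Applied ad valorem rate: 27.5% + 35% = 62.5%.
Duty = $61,896.96 × 62.5% = $38,685.60.
Line 2 (A-822, Pelova, 1,413 liters, $325,498.68):
Base rate for A-822 is 20% + $1.61/liter.
Origin Pelova qualifies under the Tyristan–Pelova agreement and A-822 is covered: preferential rate 14.5% applies instead.
The additional-duty order on A-822 targets Loron, not Pelova; it does not apply.
Duty = $325,498.68 × 14.5% = $47,197.31.
Line 3 (A-606, Loron, 683 m², $108,330.63):
Base rate for A-606 is $6.88/m².
Duty = 683 × $6.88 = $4,699.04.
Total = $38,685.60 + $47,197.31 + $4,699.04 = $90,581.95.

$90,581.95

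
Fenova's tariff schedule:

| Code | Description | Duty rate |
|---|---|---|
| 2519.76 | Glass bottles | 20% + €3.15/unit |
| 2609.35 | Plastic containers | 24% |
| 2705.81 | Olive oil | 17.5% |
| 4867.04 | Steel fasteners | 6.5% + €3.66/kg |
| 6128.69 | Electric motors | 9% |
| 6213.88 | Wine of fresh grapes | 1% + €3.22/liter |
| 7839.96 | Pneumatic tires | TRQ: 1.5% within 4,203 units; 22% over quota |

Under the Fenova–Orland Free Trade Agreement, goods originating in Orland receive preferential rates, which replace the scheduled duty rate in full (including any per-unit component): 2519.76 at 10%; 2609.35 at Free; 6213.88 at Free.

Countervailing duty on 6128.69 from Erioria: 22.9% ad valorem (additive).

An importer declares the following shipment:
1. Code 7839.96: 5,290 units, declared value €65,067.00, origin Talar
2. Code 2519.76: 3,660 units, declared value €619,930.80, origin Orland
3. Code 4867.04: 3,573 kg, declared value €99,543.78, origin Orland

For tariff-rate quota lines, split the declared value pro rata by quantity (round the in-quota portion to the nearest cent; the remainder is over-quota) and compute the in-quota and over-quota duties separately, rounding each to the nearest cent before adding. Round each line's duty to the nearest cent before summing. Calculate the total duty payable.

€85,257.48

Line 1 (7839.96, Talar, 5,290 units, €65,067.00):
Code 7839.96 is under a tariff-rate quota (threshold 4,203 units). In-quota: 4,203 units at 1.5%; over-quota: 1,087 units at 22%.
Pro-rata value split: in-quota = €65,067.00 × 4,203/5,290 = €51,696.90; over-quota = €65,067.00 − €51,696.90 = €13,370.10.
In-quota duty = €51,696.90 × 1.5% = €775.45. Over-quota duty = €13,370.10 × 22% = €2,941.42.
Line duty = €775.45 + €2,941.42 = €3,716.87.
Line 2 (2519.76, Orland, 3,660 units, €619,930.80):
Base rate for 2519.76 is 20% + €3.15/unit.
Origin Orland qualifies under the Fenova–Orland agreement and 2519.76 is covered: preferential rate 10% applies instead.
Duty = €619,930.80 × 10% = €61,993.08.
Line 3 (4867.04, Orland, 3,573 kg, €99,543.78):
Base rate for 4867.04 is 6.5% + €3.66/kg.
Origin Orland is the FTA partner but 4867.04 is not on the preference list; base rate stands.
Duty = €99,543.78 × 6.5% + 3,573 × €3.66 = €19,547.53.
Total = €3,716.87 + €61,993.08 + €19,547.53 = €85,257.48.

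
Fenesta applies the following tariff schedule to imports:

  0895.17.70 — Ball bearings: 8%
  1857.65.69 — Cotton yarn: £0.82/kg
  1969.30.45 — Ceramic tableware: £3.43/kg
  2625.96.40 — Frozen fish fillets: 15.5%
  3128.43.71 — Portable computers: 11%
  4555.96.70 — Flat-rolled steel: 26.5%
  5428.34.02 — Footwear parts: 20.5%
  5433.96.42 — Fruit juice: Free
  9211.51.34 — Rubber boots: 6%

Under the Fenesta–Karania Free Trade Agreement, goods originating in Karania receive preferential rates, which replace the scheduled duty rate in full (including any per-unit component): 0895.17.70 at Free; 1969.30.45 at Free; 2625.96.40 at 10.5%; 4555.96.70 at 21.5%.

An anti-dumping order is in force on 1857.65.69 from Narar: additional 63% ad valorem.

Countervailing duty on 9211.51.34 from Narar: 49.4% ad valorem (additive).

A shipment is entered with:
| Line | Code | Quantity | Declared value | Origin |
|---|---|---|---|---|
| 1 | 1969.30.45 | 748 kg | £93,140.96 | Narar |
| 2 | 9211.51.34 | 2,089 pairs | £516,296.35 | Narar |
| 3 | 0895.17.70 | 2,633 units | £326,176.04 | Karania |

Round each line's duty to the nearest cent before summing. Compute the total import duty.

£288,593.82

Line 1 (1969.30.45, Narar, 748 kg, £93,140.96):
Base rate for 1969.30.45 is £3.43/kg.
1969.30.45 has an FTA preferential rate, but origin Narar is not Karania; base rate stands.
Duty = 748 × £3.43 = £2,565.64.
Line 2 (9211.51.34, Narar, 2,089 pairs, £516,296.35):
Base rate for 9211.51.34 is 6%.
Additional duty on 9211.51.34 from Narar: +49.4%. Applied ad valorem rate: 6% + 49.4% = 55.4%.
Duty = £516,296.35 × 55.4% = £286,028.18.
Line 3 (0895.17.70, Karania, 2,633 units, £326,176.04):
Base rate for 0895.17.70 is 8%.
Origin Karania qualifies under the Fenesta–Karania agreement and 0895.17.70 is covered: preferential rate Free applies instead.
Duty = £326,176.04 × 0% = £0.00.
Total = £2,565.64 + £286,028.18 + £0.00 = £288,593.82.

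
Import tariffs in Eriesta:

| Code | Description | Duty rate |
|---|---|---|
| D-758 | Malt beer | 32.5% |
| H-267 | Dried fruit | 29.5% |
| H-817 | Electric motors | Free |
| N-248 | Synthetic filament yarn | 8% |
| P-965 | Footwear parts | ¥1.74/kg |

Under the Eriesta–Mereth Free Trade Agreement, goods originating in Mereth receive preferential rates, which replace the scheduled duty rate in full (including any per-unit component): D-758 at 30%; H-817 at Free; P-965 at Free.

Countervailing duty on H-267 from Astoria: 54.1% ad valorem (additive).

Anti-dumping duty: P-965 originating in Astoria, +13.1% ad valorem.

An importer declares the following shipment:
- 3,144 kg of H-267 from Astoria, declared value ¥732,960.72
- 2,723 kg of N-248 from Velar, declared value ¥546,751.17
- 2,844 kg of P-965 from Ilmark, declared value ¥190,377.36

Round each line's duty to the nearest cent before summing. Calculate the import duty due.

Line 1 (H-267, Astoria, 3,144 kg, ¥732,960.72):
Base rate for H-267 is 29.5%.
Additional duty on H-267 from Astoria: +54.1%. Applied ad valorem rate: 29.5% + 54.1% = 83.6%.
Duty = ¥732,960.72 × 83.6% = ¥612,755.16.
Line 2 (N-248, Velar, 2,723 kg, ¥546,751.17):
Base rate for N-248 is 8%.
Duty = ¥546,751.17 × 8% = ¥43,740.09.
Line 3 (P-965, Ilmark, 2,844 kg, ¥190,377.36):
Base rate for P-965 is ¥1.74/kg.
P-965 has an FTA preferential rate, but origin Ilmark is not Mereth; base rate stands.
The additional-duty order on P-965 targets Astoria, not Ilmark; it does not apply.
Duty = 2,844 × ¥1.74 = ¥4,948.56.
Total = ¥612,755.16 + ¥43,740.09 + ¥4,948.56 = ¥661,443.81.

¥661,443.81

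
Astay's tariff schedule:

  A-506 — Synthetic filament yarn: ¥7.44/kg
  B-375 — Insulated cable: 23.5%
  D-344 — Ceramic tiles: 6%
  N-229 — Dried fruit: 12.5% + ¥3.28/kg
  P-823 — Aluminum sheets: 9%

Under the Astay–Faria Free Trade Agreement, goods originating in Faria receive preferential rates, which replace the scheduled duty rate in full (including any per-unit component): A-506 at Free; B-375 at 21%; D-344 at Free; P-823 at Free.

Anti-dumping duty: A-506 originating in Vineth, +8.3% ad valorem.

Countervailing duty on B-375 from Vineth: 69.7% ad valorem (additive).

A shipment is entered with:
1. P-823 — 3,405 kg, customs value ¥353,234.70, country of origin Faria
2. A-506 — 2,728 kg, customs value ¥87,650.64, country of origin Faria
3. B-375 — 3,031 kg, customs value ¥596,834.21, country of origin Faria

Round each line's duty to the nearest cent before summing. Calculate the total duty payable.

¥125,335.18

Line 1 (P-823, Faria, 3,405 kg, ¥353,234.70):
Base rate for P-823 is 9%.
Origin Faria qualifies under the Astay–Faria agreement and P-823 is covered: preferential rate Free applies instead.
Duty = ¥353,234.70 × 0% = ¥0.00.
Line 2 (A-506, Faria, 2,728 kg, ¥87,650.64):
Base rate for A-506 is ¥7.44/kg.
Origin Faria qualifies under the Astay–Faria agreement and A-506 is covered: preferential rate Free applies instead.
The additional-duty order on A-506 targets Vineth, not Faria; it does not apply.
Duty = ¥87,650.64 × 0% = ¥0.00.
Line 3 (B-375, Faria, 3,031 kg, ¥596,834.21):
Base rate for B-375 is 23.5%.
Origin Faria qualifies under the Astay–Faria agreement and B-375 is covered: preferential rate 21% applies instead.
The additional-duty order on B-375 targets Vineth, not Faria; it does not apply.
Duty = ¥596,834.21 × 21% = ¥125,335.18.
Total = ¥0.00 + ¥0.00 + ¥125,335.18 = ¥125,335.18.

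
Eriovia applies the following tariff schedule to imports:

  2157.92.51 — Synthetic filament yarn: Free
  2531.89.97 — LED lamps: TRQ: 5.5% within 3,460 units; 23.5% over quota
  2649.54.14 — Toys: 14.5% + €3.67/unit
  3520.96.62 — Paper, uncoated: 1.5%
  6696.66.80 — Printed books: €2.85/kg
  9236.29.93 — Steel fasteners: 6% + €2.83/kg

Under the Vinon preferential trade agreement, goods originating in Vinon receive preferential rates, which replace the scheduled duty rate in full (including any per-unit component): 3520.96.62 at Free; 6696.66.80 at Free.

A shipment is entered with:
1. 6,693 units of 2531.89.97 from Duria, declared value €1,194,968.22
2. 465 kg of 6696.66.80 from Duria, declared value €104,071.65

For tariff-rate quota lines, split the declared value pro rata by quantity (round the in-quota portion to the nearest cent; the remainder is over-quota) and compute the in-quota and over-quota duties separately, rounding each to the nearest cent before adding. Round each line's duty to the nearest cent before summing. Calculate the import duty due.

Line 1 (2531.89.97, Duria, 6,693 units, €1,194,968.22):
Code 2531.89.97 is under a tariff-rate quota (threshold 3,460 units). In-quota: 3,460 units at 5.5%; over-quota: 3,233 units at 23.5%.
Pro-rata value split: in-quota = €1,194,968.22 × 3,460/6,693 = €617,748.40; over-quota = €1,194,968.22 − €617,748.40 = €577,219.82.
In-quota duty = €617,748.40 × 5.5% = €33,976.16. Over-quota duty = €577,219.82 × 23.5% = €135,646.66.
Line duty = €33,976.16 + €135,646.66 = €169,622.82.
Line 2 (6696.66.80, Duria, 465 kg, €104,071.65):
Base rate for 6696.66.80 is €2.85/kg.
6696.66.80 has an FTA preferential rate, but origin Duria is not Vinon; base rate stands.
Duty = 465 × €2.85 = €1,325.25.
Total = €169,622.82 + €1,325.25 = €170,948.07.

€170,948.07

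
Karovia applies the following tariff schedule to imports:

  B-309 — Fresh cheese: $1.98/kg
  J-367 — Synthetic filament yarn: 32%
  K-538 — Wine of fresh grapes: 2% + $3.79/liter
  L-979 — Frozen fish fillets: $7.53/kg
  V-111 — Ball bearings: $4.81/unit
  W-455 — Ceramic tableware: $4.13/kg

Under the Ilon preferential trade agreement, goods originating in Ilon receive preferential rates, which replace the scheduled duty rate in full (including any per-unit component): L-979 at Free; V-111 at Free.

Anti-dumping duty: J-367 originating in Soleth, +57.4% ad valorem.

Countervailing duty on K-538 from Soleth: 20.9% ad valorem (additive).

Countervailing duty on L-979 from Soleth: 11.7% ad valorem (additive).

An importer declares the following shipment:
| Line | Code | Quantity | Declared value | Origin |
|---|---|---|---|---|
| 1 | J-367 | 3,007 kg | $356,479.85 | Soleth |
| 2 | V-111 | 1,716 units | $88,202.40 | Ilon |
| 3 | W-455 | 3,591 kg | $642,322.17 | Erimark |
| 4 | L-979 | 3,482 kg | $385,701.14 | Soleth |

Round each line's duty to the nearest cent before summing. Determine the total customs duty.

$404,870.31

Line 1 (J-367, Soleth, 3,007 kg, $356,479.85):
Base rate for J-367 is 32%.
Additional duty on J-367 from Soleth: +57.4%. Applied ad valorem rate: 32% + 57.4% = 89.4%.
Duty = $356,479.85 × 89.4% = $318,692.99.
Line 2 (V-111, Ilon, 1,716 units, $88,202.40):
Base rate for V-111 is $4.81/unit.
Origin Ilon qualifies under the Karovia–Ilon agreement and V-111 is covered: preferential rate Free applies instead.
Duty = $88,202.40 × 0% = $0.00.
Line 3 (W-455, Erimark, 3,591 kg, $642,322.17):
Base rate for W-455 is $4.13/kg.
Duty = 3,591 × $4.13 = $14,830.83.
Line 4 (L-979, Soleth, 3,482 kg, $385,701.14):
Base rate for L-979 is $7.53/kg.
L-979 has an FTA preferential rate, but origin Soleth is not Ilon; base rate stands.
Additional duty on L-979 from Soleth: +11.7% ad valorem. Applied ad valorem rate = 11.7%.
Duty = $385,701.14 × 11.7% + 3,482 × $7.53 = $71,346.49.
Total = $318,692.99 + $0.00 + $14,830.83 + $71,346.49 = $404,870.31.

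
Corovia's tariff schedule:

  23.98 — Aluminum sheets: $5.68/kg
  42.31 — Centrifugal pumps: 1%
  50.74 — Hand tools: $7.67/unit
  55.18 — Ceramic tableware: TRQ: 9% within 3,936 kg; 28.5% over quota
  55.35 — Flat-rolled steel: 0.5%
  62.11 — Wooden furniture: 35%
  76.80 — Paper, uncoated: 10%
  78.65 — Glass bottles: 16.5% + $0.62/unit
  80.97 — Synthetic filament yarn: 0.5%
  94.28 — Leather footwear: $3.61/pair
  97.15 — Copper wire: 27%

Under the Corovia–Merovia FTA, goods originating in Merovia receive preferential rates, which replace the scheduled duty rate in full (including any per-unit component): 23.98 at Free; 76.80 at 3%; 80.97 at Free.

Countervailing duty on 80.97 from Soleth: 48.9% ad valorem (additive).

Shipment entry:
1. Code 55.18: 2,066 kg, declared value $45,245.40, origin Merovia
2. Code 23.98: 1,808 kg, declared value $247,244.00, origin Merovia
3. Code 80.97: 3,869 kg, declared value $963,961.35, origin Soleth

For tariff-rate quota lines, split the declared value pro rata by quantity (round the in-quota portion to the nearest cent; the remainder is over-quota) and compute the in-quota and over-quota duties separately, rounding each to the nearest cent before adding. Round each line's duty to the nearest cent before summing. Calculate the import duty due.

Line 1 (55.18, Merovia, 2,066 kg, $45,245.40):
Code 55.18 is under a tariff-rate quota (threshold 3,936 kg). Quantity 2,066 kg is within the quota, so the in-quota rate 9% applies to the full value.
Duty = $45,245.40 × 9% = $4,072.09.
Line 2 (23.98, Merovia, 1,808 kg, $247,244.00):
Base rate for 23.98 is $5.68/kg.
Origin Merovia qualifies under the Corovia–Merovia agreement and 23.98 is covered: preferential rate Free applies instead.
Duty = $247,244.00 × 0% = $0.00.
Line 3 (80.97, Soleth, 3,869 kg, $963,961.35):
Base rate for 80.97 is 0.5%.
80.97 has an FTA preferential rate, but origin Soleth is not Merovia; base rate stands.
Additional duty on 80.97 from Soleth: +48.9%. Applied ad valorem rate: 0.5% + 48.9% = 49.4%.
Duty = $963,961.35 × 49.4% = $476,196.91.
Total = $4,072.09 + $0.00 + $476,196.91 = $480,269.00.

$480,269.00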